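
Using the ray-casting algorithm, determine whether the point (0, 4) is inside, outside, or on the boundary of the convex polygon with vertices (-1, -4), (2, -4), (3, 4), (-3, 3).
The point (0, 4) lies strictly outside the polygon

Cast a horizontal ray to the right from the query point and count how many polygon edges it crosses (each edge strictly once or zero times, handled with the usual half-open convention). 
Parity of crossings → even ⇒ outside.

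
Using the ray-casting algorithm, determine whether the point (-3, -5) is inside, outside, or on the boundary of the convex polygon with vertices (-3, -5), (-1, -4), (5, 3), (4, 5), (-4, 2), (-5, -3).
The point (-3, -5) lies on the polygon boundary

Boundary check: the query satisfies the collinearity and bounding-box conditions for some polygon edge, so it lies exactly on the boundary.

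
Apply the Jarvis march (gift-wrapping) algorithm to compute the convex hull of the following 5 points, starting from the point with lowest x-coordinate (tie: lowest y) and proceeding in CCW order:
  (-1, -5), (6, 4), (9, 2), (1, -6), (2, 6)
Hull (CCW) = [(-1, -5), (1, -6), (9, 2), (6, 4), (2, 6)]

Jarvis march: at each step, from the current hull vertex p, select the next vertex q as the point such that every other point lies strictly to the left of (or on) the directed line p → q. (Equivalently: for every other point r, the cross product (q − p) × (r − p) ≥ 0.)
Starting point (lowest x, tie lowest y): (-1, -5). Wrap until returning to start. Resulting hull: (-1, -5), (1, -6), (9, 2), (6, 4), (2, 6).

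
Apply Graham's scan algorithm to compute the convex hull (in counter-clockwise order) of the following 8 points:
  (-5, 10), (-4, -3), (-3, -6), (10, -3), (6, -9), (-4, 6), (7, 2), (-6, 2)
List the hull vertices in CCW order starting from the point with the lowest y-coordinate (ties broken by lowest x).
Hull (CCW) = [(6, -9), (10, -3), (7, 2), (-5, 10), (-6, 2), (-3, -6)]

Graham scan procedure:
  1. Find the pivot p₀ = point with lowest y (tie → lowest x): (6, -9).
  2. Sort the remaining points by polar angle around p₀.
  3. Walk through sorted points, maintaining a stack; pop the top while the last three entries make a non-left turn (cross product ≤ 0).
  4. Final stack is the convex hull in CCW order: (6, -9), (10, -3), (7, 2), (-5, 10), (-6, 2), (-3, -6).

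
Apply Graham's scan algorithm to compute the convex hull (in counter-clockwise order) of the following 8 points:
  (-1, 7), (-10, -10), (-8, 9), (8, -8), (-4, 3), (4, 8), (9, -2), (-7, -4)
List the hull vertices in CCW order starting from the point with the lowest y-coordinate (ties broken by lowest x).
Hull (CCW) = [(-10, -10), (8, -8), (9, -2), (4, 8), (-8, 9)]

Graham scan procedure:
  1. Find the pivot p₀ = point with lowest y (tie → lowest x): (-10, -10).
  2. Sort the remaining points by polar angle around p₀.
  3. Walk through sorted points, maintaining a stack; pop the top while the last three entries make a non-left turn (cross product ≤ 0).
  4. Final stack is the convex hull in CCW order: (-10, -10), (8, -8), (9, -2), (4, 8), (-8, 9).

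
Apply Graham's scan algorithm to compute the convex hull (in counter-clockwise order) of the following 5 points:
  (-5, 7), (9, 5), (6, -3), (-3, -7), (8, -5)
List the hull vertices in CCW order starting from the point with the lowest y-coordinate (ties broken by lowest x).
Hull (CCW) = [(-3, -7), (8, -5), (9, 5), (-5, 7)]

Graham scan procedure:
  1. Find the pivot p₀ = point with lowest y (tie → lowest x): (-3, -7).
  2. Sort the remaining points by polar angle around p₀.
  3. Walk through sorted points, maintaining a stack; pop the top while the last three entries make a non-left turn (cross product ≤ 0).
  4. Final stack is the convex hull in CCW order: (-3, -7), (8, -5), (9, 5), (-5, 7).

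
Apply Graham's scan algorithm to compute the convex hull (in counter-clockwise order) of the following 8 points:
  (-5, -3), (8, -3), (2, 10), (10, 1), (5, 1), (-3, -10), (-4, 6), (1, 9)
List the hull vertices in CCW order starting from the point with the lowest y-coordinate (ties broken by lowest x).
Hull (CCW) = [(-3, -10), (8, -3), (10, 1), (2, 10), (-4, 6), (-5, -3)]

Graham scan procedure:
  1. Find the pivot p₀ = point with lowest y (tie → lowest x): (-3, -10).
  2. Sort the remaining points by polar angle around p₀.
  3. Walk through sorted points, maintaining a stack; pop the top while the last three entries make a non-left turn (cross product ≤ 0).
  4. Final stack is the convex hull in CCW order: (-3, -10), (8, -3), (10, 1), (2, 10), (-4, 6), (-5, -3).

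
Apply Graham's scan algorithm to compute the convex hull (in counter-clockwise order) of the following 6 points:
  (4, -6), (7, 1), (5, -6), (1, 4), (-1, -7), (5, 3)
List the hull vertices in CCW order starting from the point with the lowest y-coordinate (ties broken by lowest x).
Hull (CCW) = [(-1, -7), (5, -6), (7, 1), (5, 3), (1, 4)]

Graham scan procedure:
  1. Find the pivot p₀ = point with lowest y (tie → lowest x): (-1, -7).
  2. Sort the remaining points by polar angle around p₀.
  3. Walk through sorted points, maintaining a stack; pop the top while the last three entries make a non-left turn (cross product ≤ 0).
  4. Final stack is the convex hull in CCW order: (-1, -7), (5, -6), (7, 1), (5, 3), (1, 4).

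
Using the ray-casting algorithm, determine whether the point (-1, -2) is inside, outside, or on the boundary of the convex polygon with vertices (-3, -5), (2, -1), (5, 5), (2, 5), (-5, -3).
The point (-1, -2) lies strictly inside the polygon

Cast a horizontal ray to the right from the query point and count how many polygon edges it crosses (each edge strictly once or zero times, handled with the usual half-open convention). 
Parity of crossings → odd ⇒ inside.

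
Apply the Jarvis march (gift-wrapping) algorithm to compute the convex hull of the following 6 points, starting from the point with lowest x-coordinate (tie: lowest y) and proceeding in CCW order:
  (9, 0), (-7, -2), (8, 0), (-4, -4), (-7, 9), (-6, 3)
Hull (CCW) = [(-7, -2), (-4, -4), (9, 0), (-7, 9)]

Jarvis march: at each step, from the current hull vertex p, select the next vertex q as the point such that every other point lies strictly to the left of (or on) the directed line p → q. (Equivalently: for every other point r, the cross product (q − p) × (r − p) ≥ 0.)
Starting point (lowest x, tie lowest y): (-7, -2). Wrap until returning to start. Resulting hull: (-7, -2), (-4, -4), (9, 0), (-7, 9).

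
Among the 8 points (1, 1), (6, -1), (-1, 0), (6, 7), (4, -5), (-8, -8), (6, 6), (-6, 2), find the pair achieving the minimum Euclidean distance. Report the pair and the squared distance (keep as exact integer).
Pair = ((6, 7), (6, 6)); squared distance = 1

Compute all C(8, 2) = 28 pairwise squared distances (x_i − x_j)² + (y_i − y_j)². The minimum is 1, attained by the pair ((6, 7), (6, 6)).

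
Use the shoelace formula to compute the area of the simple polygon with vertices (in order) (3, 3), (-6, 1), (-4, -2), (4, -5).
Area = 46

Shoelace formula: Area = (1/2) |Σ_i (x_i · y_{i+1} − x_{i+1} · y_i)| (indices mod n). Compute each cross term:
  (3)(1) − (-6)(3) = 21
  (-6)(-2) − (-4)(1) = 16
  (-4)(-5) − (4)(-2) = 28
  (4)(3) − (3)(-5) = 27
Sum = 92, so (signed) Area = 92/2 = 46, |Area| = 46.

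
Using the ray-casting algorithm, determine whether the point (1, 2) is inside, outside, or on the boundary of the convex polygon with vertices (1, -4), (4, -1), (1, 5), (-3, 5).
The point (1, 2) lies strictly inside the polygon

Cast a horizontal ray to the right from the query point and count how many polygon edges it crosses (each edge strictly once or zero times, handled with the usual half-open convention). 
Parity of crossings → odd ⇒ inside.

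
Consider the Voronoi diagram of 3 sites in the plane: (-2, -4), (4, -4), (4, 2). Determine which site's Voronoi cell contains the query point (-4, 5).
Nearest site = (4, 2)

The Voronoi cell of site s contains exactly those query points closer to s than to any other site. Compute squared distances from q = (-4, 5) to each site:
  (4 − -4)² + (2 − 5)² = 73
  (-2 − -4)² + (-4 − 5)² = 85
  (4 − -4)² + (-4 − 5)² = 145
Minimum is attained by (4, 2), so q lies in its Voronoi cell.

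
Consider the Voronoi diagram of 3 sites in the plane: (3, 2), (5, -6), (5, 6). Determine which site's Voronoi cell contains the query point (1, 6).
Nearest site = (5, 6)

The Voronoi cell of site s contains exactly those query points closer to s than to any other site. Compute squared distances from q = (1, 6) to each site:
  (5 − 1)² + (6 − 6)² = 16
  (3 − 1)² + (2 − 6)² = 20
  (5 − 1)² + (-6 − 6)² = 160
Minimum is attained by (5, 6), so q lies in its Voronoi cell.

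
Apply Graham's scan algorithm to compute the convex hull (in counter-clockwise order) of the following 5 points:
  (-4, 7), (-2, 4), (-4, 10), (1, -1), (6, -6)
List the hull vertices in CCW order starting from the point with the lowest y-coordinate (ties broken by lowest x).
Hull (CCW) = [(6, -6), (-4, 10), (-4, 7), (1, -1)]

Graham scan procedure:
  1. Find the pivot p₀ = point with lowest y (tie → lowest x): (6, -6).
  2. Sort the remaining points by polar angle around p₀.
  3. Walk through sorted points, maintaining a stack; pop the top while the last three entries make a non-left turn (cross product ≤ 0).
  4. Final stack is the convex hull in CCW order: (6, -6), (-4, 10), (-4, 7), (1, -1).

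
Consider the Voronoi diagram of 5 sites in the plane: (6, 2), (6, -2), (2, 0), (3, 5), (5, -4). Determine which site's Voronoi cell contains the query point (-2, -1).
Nearest site = (2, 0)

The Voronoi cell of site s contains exactly those query points closer to s than to any other site. Compute squared distances from q = (-2, -1) to each site:
  (2 − -2)² + (0 − -1)² = 17
  (5 − -2)² + (-4 − -1)² = 58
  (3 − -2)² + (5 − -1)² = 61
  (6 − -2)² + (-2 − -1)² = 65
  (6 − -2)² + (2 − -1)² = 73
Minimum is attained by (2, 0), so q lies in its Voronoi cell.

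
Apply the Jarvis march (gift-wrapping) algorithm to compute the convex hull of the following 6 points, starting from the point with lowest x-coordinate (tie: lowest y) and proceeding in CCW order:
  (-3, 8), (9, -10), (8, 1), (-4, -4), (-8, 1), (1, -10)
Hull (CCW) = [(-8, 1), (-4, -4), (1, -10), (9, -10), (8, 1), (-3, 8)]

Jarvis march: at each step, from the current hull vertex p, select the next vertex q as the point such that every other point lies strictly to the left of (or on) the directed line p → q. (Equivalently: for every other point r, the cross product (q − p) × (r − p) ≥ 0.)
Starting point (lowest x, tie lowest y): (-8, 1). Wrap until returning to start. Resulting hull: (-8, 1), (-4, -4), (1, -10), (9, -10), (8, 1), (-3, 8).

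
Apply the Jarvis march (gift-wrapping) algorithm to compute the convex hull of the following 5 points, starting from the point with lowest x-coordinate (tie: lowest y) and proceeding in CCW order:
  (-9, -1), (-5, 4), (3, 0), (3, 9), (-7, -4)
Hull (CCW) = [(-9, -1), (-7, -4), (3, 0), (3, 9), (-5, 4)]

Jarvis march: at each step, from the current hull vertex p, select the next vertex q as the point such that every other point lies strictly to the left of (or on) the directed line p → q. (Equivalently: for every other point r, the cross product (q − p) × (r − p) ≥ 0.)
Starting point (lowest x, tie lowest y): (-9, -1). Wrap until returning to start. Resulting hull: (-9, -1), (-7, -4), (3, 0), (3, 9), (-5, 4).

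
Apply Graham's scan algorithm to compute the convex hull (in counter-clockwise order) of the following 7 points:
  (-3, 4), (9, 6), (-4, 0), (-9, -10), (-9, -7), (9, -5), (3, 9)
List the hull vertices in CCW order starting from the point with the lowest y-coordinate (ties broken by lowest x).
Hull (CCW) = [(-9, -10), (9, -5), (9, 6), (3, 9), (-3, 4), (-9, -7)]

Graham scan procedure:
  1. Find the pivot p₀ = point with lowest y (tie → lowest x): (-9, -10).
  2. Sort the remaining points by polar angle around p₀.
  3. Walk through sorted points, maintaining a stack; pop the top while the last three entries make a non-left turn (cross product ≤ 0).
  4. Final stack is the convex hull in CCW order: (-9, -10), (9, -5), (9, 6), (3, 9), (-3, 4), (-9, -7).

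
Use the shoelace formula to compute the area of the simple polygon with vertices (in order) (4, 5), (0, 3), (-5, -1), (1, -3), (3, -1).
Area = 35

Shoelace formula: Area = (1/2) |Σ_i (x_i · y_{i+1} − x_{i+1} · y_i)| (indices mod n). Compute each cross term:
  (4)(3) − (0)(5) = 12
  (0)(-1) − (-5)(3) = 15
  (-5)(-3) − (1)(-1) = 16
  (1)(-1) − (3)(-3) = 8
  (3)(5) − (4)(-1) = 19
Sum = 70, so (signed) Area = 70/2 = 35, |Area| = 35.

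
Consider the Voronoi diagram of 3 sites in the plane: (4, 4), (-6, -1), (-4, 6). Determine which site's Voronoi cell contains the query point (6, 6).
Nearest site = (4, 4)

The Voronoi cell of site s contains exactly those query points closer to s than to any other site. Compute squared distances from q = (6, 6) to each site:
  (4 − 6)² + (4 − 6)² = 8
  (-4 − 6)² + (6 − 6)² = 100
  (-6 − 6)² + (-1 − 6)² = 193
Minimum is attained by (4, 4), so q lies in its Voronoi cell.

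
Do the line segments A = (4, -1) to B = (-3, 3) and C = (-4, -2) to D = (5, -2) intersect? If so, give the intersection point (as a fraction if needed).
No (intersection of containing lines falls outside at least one segment)

Parametrize and solve: t = -1/4, s = 13/12. At least one of these is outside [0, 1], so the segments do not intersect.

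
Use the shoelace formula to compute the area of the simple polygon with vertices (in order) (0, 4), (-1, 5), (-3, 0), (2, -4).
Area = 39/2

Shoelace formula: Area = (1/2) |Σ_i (x_i · y_{i+1} − x_{i+1} · y_i)| (indices mod n). Compute each cross term:
  (0)(5) − (-1)(4) = 4
  (-1)(0) − (-3)(5) = 15
  (-3)(-4) − (2)(0) = 12
  (2)(4) − (0)(-4) = 8
Sum = 39, so (signed) Area = 39/2 = 39/2, |Area| = 39/2.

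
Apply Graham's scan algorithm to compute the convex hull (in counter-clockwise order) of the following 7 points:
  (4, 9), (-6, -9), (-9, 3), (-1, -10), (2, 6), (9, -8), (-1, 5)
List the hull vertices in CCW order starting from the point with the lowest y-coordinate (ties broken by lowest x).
Hull (CCW) = [(-1, -10), (9, -8), (4, 9), (-9, 3), (-6, -9)]

Graham scan procedure:
  1. Find the pivot p₀ = point with lowest y (tie → lowest x): (-1, -10).
  2. Sort the remaining points by polar angle around p₀.
  3. Walk through sorted points, maintaining a stack; pop the top while the last three entries make a non-left turn (cross product ≤ 0).
  4. Final stack is the convex hull in CCW order: (-1, -10), (9, -8), (4, 9), (-9, 3), (-6, -9).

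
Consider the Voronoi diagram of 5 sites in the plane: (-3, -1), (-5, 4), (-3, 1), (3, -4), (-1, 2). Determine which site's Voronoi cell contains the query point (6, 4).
Nearest site = (-1, 2)

The Voronoi cell of site s contains exactly those query points closer to s than to any other site. Compute squared distances from q = (6, 4) to each site:
  (-1 − 6)² + (2 − 4)² = 53
  (3 − 6)² + (-4 − 4)² = 73
  (-3 − 6)² + (1 − 4)² = 90
  (-3 − 6)² + (-1 − 4)² = 106
  (-5 − 6)² + (4 − 4)² = 121
Minimum is attained by (-1, 2), so q lies in its Voronoi cell.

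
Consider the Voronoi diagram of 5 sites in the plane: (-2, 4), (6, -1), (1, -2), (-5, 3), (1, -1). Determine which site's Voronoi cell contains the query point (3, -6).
Nearest site = (1, -2)

The Voronoi cell of site s contains exactly those query points closer to s than to any other site. Compute squared distances from q = (3, -6) to each site:
  (1 − 3)² + (-2 − -6)² = 20
  (1 − 3)² + (-1 − -6)² = 29
  (6 − 3)² + (-1 − -6)² = 34
  (-2 − 3)² + (4 − -6)² = 125
  (-5 − 3)² + (3 − -6)² = 145
Minimum is attained by (1, -2), so q lies in its Voronoi cell.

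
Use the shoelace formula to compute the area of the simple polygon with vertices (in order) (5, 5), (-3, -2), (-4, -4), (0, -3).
Area = 18

Shoelace formula: Area = (1/2) |Σ_i (x_i · y_{i+1} − x_{i+1} · y_i)| (indices mod n). Compute each cross term:
  (5)(-2) − (-3)(5) = 5
  (-3)(-4) − (-4)(-2) = 4
  (-4)(-3) − (0)(-4) = 12
  (0)(5) − (5)(-3) = 15
Sum = 36, so (signed) Area = 36/2 = 18, |Area| = 18.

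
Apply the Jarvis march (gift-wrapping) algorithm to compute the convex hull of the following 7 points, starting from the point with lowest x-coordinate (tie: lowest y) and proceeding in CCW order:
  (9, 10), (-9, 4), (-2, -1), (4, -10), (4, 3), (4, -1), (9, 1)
Hull (CCW) = [(-9, 4), (4, -10), (9, 1), (9, 10)]

Jarvis march: at each step, from the current hull vertex p, select the next vertex q as the point such that every other point lies strictly to the left of (or on) the directed line p → q. (Equivalently: for every other point r, the cross product (q − p) × (r − p) ≥ 0.)
Starting point (lowest x, tie lowest y): (-9, 4). Wrap until returning to start. Resulting hull: (-9, 4), (4, -10), (9, 1), (9, 10).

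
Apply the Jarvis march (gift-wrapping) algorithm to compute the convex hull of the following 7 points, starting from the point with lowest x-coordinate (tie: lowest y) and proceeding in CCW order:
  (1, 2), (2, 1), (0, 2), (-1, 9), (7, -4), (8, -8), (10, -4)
Hull (CCW) = [(-1, 9), (0, 2), (8, -8), (10, -4)]

Jarvis march: at each step, from the current hull vertex p, select the next vertex q as the point such that every other point lies strictly to the left of (or on) the directed line p → q. (Equivalently: for every other point r, the cross product (q − p) × (r − p) ≥ 0.)
Starting point (lowest x, tie lowest y): (-1, 9). Wrap until returning to start. Resulting hull: (-1, 9), (0, 2), (8, -8), (10, -4).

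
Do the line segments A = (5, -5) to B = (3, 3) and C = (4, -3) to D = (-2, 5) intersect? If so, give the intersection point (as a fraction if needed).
No (intersection of containing lines falls outside at least one segment)

Parametrize and solve: t = 1/8, s = -1/8. At least one of these is outside [0, 1], so the segments do not intersect.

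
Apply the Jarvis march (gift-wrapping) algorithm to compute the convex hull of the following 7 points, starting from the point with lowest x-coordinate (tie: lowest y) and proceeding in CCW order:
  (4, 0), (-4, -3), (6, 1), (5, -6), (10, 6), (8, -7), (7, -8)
Hull (CCW) = [(-4, -3), (7, -8), (8, -7), (10, 6)]

Jarvis march: at each step, from the current hull vertex p, select the next vertex q as the point such that every other point lies strictly to the left of (or on) the directed line p → q. (Equivalently: for every other point r, the cross product (q − p) × (r − p) ≥ 0.)
Starting point (lowest x, tie lowest y): (-4, -3). Wrap until returning to start. Resulting hull: (-4, -3), (7, -8), (8, -7), (10, 6).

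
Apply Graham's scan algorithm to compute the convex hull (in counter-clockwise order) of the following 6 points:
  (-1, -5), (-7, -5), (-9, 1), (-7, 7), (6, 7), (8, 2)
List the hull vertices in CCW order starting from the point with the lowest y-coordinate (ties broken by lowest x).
Hull (CCW) = [(-7, -5), (-1, -5), (8, 2), (6, 7), (-7, 7), (-9, 1)]

Graham scan procedure:
  1. Find the pivot p₀ = point with lowest y (tie → lowest x): (-7, -5).
  2. Sort the remaining points by polar angle around p₀.
  3. Walk through sorted points, maintaining a stack; pop the top while the last three entries make a non-left turn (cross product ≤ 0).
  4. Final stack is the convex hull in CCW order: (-7, -5), (-1, -5), (8, 2), (6, 7), (-7, 7), (-9, 1).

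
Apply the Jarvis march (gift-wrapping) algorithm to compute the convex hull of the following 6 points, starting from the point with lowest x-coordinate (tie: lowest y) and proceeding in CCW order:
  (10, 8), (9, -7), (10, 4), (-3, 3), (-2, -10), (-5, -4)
Hull (CCW) = [(-5, -4), (-2, -10), (9, -7), (10, 4), (10, 8), (-3, 3)]

Jarvis march: at each step, from the current hull vertex p, select the next vertex q as the point such that every other point lies strictly to the left of (or on) the directed line p → q. (Equivalently: for every other point r, the cross product (q − p) × (r − p) ≥ 0.)
Starting point (lowest x, tie lowest y): (-5, -4). Wrap until returning to start. Resulting hull: (-5, -4), (-2, -10), (9, -7), (10, 4), (10, 8), (-3, 3).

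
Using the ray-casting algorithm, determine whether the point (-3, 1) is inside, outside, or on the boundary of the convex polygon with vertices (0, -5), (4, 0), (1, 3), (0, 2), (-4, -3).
The point (-3, 1) lies strictly outside the polygon

Cast a horizontal ray to the right from the query point and count how many polygon edges it crosses (each edge strictly once or zero times, handled with the usual half-open convention). 
Parity of crossings → even ⇒ outside.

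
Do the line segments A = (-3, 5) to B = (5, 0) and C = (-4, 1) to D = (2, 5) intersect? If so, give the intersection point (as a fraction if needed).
Yes; intersection at (-13/31, 105/31) (t = 10/31 on AB, s = 37/62 on CD)

Parametrize AB as A + t(B − A) = (-3 + 8 t, 5 + -5 t) and CD as C + s(D − C) = (-4 + 6 s, 1 + 4 s). Solve the linear system for (t, s). Determinant = -62 ≠ 0, so a unique intersection of the containing lines exists. Solution: t = 10/31, s = 37/62 — both in [0, 1], so the segments cross. Intersection point: (-13/31, 105/31).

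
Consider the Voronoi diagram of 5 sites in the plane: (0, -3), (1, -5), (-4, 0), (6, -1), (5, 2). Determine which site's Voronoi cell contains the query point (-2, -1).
Nearest site = (-4, 0)

The Voronoi cell of site s contains exactly those query points closer to s than to any other site. Compute squared distances from q = (-2, -1) to each site:
  (-4 − -2)² + (0 − -1)² = 5
  (0 − -2)² + (-3 − -1)² = 8
  (1 − -2)² + (-5 − -1)² = 25
  (5 − -2)² + (2 − -1)² = 58
  (6 − -2)² + (-1 − -1)² = 64
Minimum is attained by (-4, 0), so q lies in its Voronoi cell.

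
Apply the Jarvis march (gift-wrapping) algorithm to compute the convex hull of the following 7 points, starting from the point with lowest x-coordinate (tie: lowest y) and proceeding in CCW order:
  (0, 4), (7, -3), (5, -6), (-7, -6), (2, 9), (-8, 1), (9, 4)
Hull (CCW) = [(-8, 1), (-7, -6), (5, -6), (7, -3), (9, 4), (2, 9)]

Jarvis march: at each step, from the current hull vertex p, select the next vertex q as the point such that every other point lies strictly to the left of (or on) the directed line p → q. (Equivalently: for every other point r, the cross product (q − p) × (r − p) ≥ 0.)
Starting point (lowest x, tie lowest y): (-8, 1). Wrap until returning to start. Resulting hull: (-8, 1), (-7, -6), (5, -6), (7, -3), (9, 4), (2, 9).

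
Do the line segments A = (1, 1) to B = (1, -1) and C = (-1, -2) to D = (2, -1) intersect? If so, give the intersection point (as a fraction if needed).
No (intersection of containing lines falls outside at least one segment)

Parametrize and solve: t = 7/6, s = 2/3. At least one of these is outside [0, 1], so the segments do not intersect.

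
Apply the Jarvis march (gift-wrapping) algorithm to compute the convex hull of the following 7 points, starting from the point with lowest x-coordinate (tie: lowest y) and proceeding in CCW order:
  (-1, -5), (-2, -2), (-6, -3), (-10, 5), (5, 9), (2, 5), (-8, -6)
Hull (CCW) = [(-10, 5), (-8, -6), (-1, -5), (5, 9)]

Jarvis march: at each step, from the current hull vertex p, select the next vertex q as the point such that every other point lies strictly to the left of (or on) the directed line p → q. (Equivalently: for every other point r, the cross product (q − p) × (r − p) ≥ 0.)
Starting point (lowest x, tie lowest y): (-10, 5). Wrap until returning to start. Resulting hull: (-10, 5), (-8, -6), (-1, -5), (5, 9).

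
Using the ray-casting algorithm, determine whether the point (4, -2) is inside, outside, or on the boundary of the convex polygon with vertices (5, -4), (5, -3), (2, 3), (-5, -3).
The point (4, -2) lies strictly inside the polygon

Cast a horizontal ray to the right from the query point and count how many polygon edges it crosses (each edge strictly once or zero times, handled with the usual half-open convention). 
Parity of crossings → odd ⇒ inside.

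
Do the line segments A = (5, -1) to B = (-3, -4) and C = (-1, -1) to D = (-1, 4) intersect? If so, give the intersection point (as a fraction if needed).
No (intersection of containing lines falls outside at least one segment)

Parametrize and solve: t = 3/4, s = -9/20. At least one of these is outside [0, 1], so the segments do not intersect.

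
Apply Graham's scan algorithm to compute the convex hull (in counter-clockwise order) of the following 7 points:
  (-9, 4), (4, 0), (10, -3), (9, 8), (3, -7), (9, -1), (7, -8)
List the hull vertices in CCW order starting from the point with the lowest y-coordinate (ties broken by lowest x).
Hull (CCW) = [(7, -8), (10, -3), (9, 8), (-9, 4), (3, -7)]

Graham scan procedure:
  1. Find the pivot p₀ = point with lowest y (tie → lowest x): (7, -8).
  2. Sort the remaining points by polar angle around p₀.
  3. Walk through sorted points, maintaining a stack; pop the top while the last three entries make a non-left turn (cross product ≤ 0).
  4. Final stack is the convex hull in CCW order: (7, -8), (10, -3), (9, 8), (-9, 4), (3, -7).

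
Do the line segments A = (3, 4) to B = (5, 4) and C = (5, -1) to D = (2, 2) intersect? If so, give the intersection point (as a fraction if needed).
No (intersection of containing lines falls outside at least one segment)

Parametrize and solve: t = -3/2, s = 5/3. At least one of these is outside [0, 1], so the segments do not intersect.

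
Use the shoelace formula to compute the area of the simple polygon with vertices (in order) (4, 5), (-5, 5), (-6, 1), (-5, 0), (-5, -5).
Area = 95/2

Shoelace formula: Area = (1/2) |Σ_i (x_i · y_{i+1} − x_{i+1} · y_i)| (indices mod n). Compute each cross term:
  (4)(5) − (-5)(5) = 45
  (-5)(1) − (-6)(5) = 25
  (-6)(0) − (-5)(1) = 5
  (-5)(-5) − (-5)(0) = 25
  (-5)(5) − (4)(-5) = -5
Sum = 95, so (signed) Area = 95/2 = 95/2, |Area| = 95/2.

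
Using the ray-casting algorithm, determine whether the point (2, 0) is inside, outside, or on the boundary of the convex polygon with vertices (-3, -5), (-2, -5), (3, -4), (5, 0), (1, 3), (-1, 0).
The point (2, 0) lies strictly inside the polygon

Cast a horizontal ray to the right from the query point and count how many polygon edges it crosses (each edge strictly once or zero times, handled with the usual half-open convention). 
Parity of crossings → odd ⇒ inside.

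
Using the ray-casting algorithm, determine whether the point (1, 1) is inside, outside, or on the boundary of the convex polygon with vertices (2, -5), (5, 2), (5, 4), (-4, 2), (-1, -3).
The point (1, 1) lies strictly inside the polygon

Cast a horizontal ray to the right from the query point and count how many polygon edges it crosses (each edge strictly once or zero times, handled with the usual half-open convention). 
Parity of crossings → odd ⇒ inside.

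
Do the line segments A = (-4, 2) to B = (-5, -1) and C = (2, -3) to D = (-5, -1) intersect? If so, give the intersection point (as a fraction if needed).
Yes; intersection at (-5, -1) (t = 1 on AB, s = 1 on CD)

Parametrize AB as A + t(B − A) = (-4 + -1 t, 2 + -3 t) and CD as C + s(D − C) = (2 + -7 s, -3 + 2 s). Solve the linear system for (t, s). Determinant = 23 ≠ 0, so a unique intersection of the containing lines exists. Solution: t = 1, s = 1 — both in [0, 1], so the segments cross. Intersection point: (-5, -1).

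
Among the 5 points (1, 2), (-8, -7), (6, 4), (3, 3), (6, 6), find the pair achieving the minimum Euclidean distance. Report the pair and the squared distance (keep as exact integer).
Pair = ((6, 4), (6, 6)); squared distance = 4

Compute all C(5, 2) = 10 pairwise squared distances (x_i − x_j)² + (y_i − y_j)². The minimum is 4, attained by the pair ((6, 4), (6, 6)).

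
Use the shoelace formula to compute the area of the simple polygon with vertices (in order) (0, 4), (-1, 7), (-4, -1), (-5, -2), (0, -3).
Area = 51/2

Shoelace formula: Area = (1/2) |Σ_i (x_i · y_{i+1} − x_{i+1} · y_i)| (indices mod n). Compute each cross term:
  (0)(7) − (-1)(4) = 4
  (-1)(-1) − (-4)(7) = 29
  (-4)(-2) − (-5)(-1) = 3
  (-5)(-3) − (0)(-2) = 15
  (0)(4) − (0)(-3) = 0
Sum = 51, so (signed) Area = 51/2 = 51/2, |Area| = 51/2.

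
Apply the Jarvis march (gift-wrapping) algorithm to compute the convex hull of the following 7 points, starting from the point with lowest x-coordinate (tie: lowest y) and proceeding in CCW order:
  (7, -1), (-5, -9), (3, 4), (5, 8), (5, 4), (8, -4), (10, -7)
Hull (CCW) = [(-5, -9), (10, -7), (5, 8)]

Jarvis march: at each step, from the current hull vertex p, select the next vertex q as the point such that every other point lies strictly to the left of (or on) the directed line p → q. (Equivalently: for every other point r, the cross product (q − p) × (r − p) ≥ 0.)
Starting point (lowest x, tie lowest y): (-5, -9). Wrap until returning to start. Resulting hull: (-5, -9), (10, -7), (5, 8).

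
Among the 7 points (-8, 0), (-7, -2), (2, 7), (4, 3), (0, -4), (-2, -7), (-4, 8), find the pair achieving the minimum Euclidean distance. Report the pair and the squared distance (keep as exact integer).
Pair = ((-8, 0), (-7, -2)); squared distance = 5

Compute all C(7, 2) = 21 pairwise squared distances (x_i − x_j)² + (y_i − y_j)². The minimum is 5, attained by the pair ((-8, 0), (-7, -2)).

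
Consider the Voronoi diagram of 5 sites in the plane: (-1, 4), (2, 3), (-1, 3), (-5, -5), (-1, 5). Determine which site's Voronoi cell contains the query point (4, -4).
Nearest site = (2, 3)

The Voronoi cell of site s contains exactly those query points closer to s than to any other site. Compute squared distances from q = (4, -4) to each site:
  (2 − 4)² + (3 − -4)² = 53
  (-1 − 4)² + (3 − -4)² = 74
  (-5 − 4)² + (-5 − -4)² = 82
  (-1 − 4)² + (4 − -4)² = 89
  (-1 − 4)² + (5 − -4)² = 106
Minimum is attained by (2, 3), so q lies in its Voronoi cell.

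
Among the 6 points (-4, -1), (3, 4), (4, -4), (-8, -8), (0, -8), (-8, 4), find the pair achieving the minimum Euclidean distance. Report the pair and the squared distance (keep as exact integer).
Pair = ((4, -4), (0, -8)); squared distance = 32

Compute all C(6, 2) = 15 pairwise squared distances (x_i − x_j)² + (y_i − y_j)². The minimum is 32, attained by the pair ((4, -4), (0, -8)).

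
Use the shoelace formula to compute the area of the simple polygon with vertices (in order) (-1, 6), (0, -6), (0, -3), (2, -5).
Area = 19/2

Shoelace formula: Area = (1/2) |Σ_i (x_i · y_{i+1} − x_{i+1} · y_i)| (indices mod n). Compute each cross term:
  (-1)(-6) − (0)(6) = 6
  (0)(-3) − (0)(-6) = 0
  (0)(-5) − (2)(-3) = 6
  (2)(6) − (-1)(-5) = 7
Sum = 19, so (signed) Area = 19/2 = 19/2, |Area| = 19/2.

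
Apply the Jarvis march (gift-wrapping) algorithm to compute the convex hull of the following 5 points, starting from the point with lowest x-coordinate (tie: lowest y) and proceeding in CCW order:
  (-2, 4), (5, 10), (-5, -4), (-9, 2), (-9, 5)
Hull (CCW) = [(-9, 2), (-5, -4), (5, 10), (-9, 5)]

Jarvis march: at each step, from the current hull vertex p, select the next vertex q as the point such that every other point lies strictly to the left of (or on) the directed line p → q. (Equivalently: for every other point r, the cross product (q − p) × (r − p) ≥ 0.)
Starting point (lowest x, tie lowest y): (-9, 2). Wrap until returning to start. Resulting hull: (-9, 2), (-5, -4), (5, 10), (-9, 5).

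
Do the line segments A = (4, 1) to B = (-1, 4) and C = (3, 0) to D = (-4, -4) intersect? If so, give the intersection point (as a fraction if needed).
No (intersection of containing lines falls outside at least one segment)

Parametrize and solve: t = -3/41, s = -8/41. At least one of these is outside [0, 1], so the segments do not intersect.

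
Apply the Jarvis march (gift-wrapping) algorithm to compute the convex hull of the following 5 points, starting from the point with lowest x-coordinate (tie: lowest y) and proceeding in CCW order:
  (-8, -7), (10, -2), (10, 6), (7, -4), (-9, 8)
Hull (CCW) = [(-9, 8), (-8, -7), (7, -4), (10, -2), (10, 6)]

Jarvis march: at each step, from the current hull vertex p, select the next vertex q as the point such that every other point lies strictly to the left of (or on) the directed line p → q. (Equivalently: for every other point r, the cross product (q − p) × (r − p) ≥ 0.)
Starting point (lowest x, tie lowest y): (-9, 8). Wrap until returning to start. Resulting hull: (-9, 8), (-8, -7), (7, -4), (10, -2), (10, 6).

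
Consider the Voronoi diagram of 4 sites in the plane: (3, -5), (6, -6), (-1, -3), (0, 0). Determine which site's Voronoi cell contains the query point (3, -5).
Nearest site = (3, -5)

The Voronoi cell of site s contains exactly those query points closer to s than to any other site. Compute squared distances from q = (3, -5) to each site:
  (3 − 3)² + (-5 − -5)² = 0
  (6 − 3)² + (-6 − -5)² = 10
  (-1 − 3)² + (-3 − -5)² = 20
  (0 − 3)² + (0 − -5)² = 34
Minimum is attained by (3, -5), so q lies in its Voronoi cell.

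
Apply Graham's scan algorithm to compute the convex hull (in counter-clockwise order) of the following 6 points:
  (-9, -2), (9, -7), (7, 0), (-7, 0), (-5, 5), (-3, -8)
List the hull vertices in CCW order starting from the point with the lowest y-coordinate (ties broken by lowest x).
Hull (CCW) = [(-3, -8), (9, -7), (7, 0), (-5, 5), (-9, -2)]

Graham scan procedure:
  1. Find the pivot p₀ = point with lowest y (tie → lowest x): (-3, -8).
  2. Sort the remaining points by polar angle around p₀.
  3. Walk through sorted points, maintaining a stack; pop the top while the last three entries make a non-left turn (cross product ≤ 0).
  4. Final stack is the convex hull in CCW order: (-3, -8), (9, -7), (7, 0), (-5, 5), (-9, -2).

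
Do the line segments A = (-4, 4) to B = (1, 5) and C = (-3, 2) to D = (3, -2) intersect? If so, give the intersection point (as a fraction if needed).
No (intersection of containing lines falls outside at least one segment)

Parametrize and solve: t = -4/13, s = -11/26. At least one of these is outside [0, 1], so the segments do not intersect.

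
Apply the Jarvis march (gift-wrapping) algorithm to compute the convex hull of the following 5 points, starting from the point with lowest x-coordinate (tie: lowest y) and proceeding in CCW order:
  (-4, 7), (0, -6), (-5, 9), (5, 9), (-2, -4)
Hull (CCW) = [(-5, 9), (-2, -4), (0, -6), (5, 9)]

Jarvis march: at each step, from the current hull vertex p, select the next vertex q as the point such that every other point lies strictly to the left of (or on) the directed line p → q. (Equivalently: for every other point r, the cross product (q − p) × (r − p) ≥ 0.)
Starting point (lowest x, tie lowest y): (-5, 9). Wrap until returning to start. Resulting hull: (-5, 9), (-2, -4), (0, -6), (5, 9).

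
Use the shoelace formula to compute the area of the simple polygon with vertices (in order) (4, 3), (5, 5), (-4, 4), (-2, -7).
Area = 103/2

Shoelace formula: Area = (1/2) |Σ_i (x_i · y_{i+1} − x_{i+1} · y_i)| (indices mod n). Compute each cross term:
  (4)(5) − (5)(3) = 5
  (5)(4) − (-4)(5) = 40
  (-4)(-7) − (-2)(4) = 36
  (-2)(3) − (4)(-7) = 22
Sum = 103, so (signed) Area = 103/2 = 103/2, |Area| = 103/2.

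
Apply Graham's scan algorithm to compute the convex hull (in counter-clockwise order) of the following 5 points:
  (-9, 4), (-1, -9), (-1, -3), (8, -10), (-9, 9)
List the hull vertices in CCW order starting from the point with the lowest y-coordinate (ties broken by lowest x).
Hull (CCW) = [(8, -10), (-9, 9), (-9, 4), (-1, -9)]

Graham scan procedure:
  1. Find the pivot p₀ = point with lowest y (tie → lowest x): (8, -10).
  2. Sort the remaining points by polar angle around p₀.
  3. Walk through sorted points, maintaining a stack; pop the top while the last three entries make a non-left turn (cross product ≤ 0).
  4. Final stack is the convex hull in CCW order: (8, -10), (-9, 9), (-9, 4), (-1, -9).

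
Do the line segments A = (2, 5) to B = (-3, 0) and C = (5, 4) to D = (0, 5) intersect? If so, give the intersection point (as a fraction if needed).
Yes; intersection at (5/3, 14/3) (t = 1/15 on AB, s = 2/3 on CD)

Parametrize AB as A + t(B − A) = (2 + -5 t, 5 + -5 t) and CD as C + s(D − C) = (5 + -5 s, 4 + 1 s). Solve the linear system for (t, s). Determinant = 30 ≠ 0, so a unique intersection of the containing lines exists. Solution: t = 1/15, s = 2/3 — both in [0, 1], so the segments cross. Intersection point: (5/3, 14/3).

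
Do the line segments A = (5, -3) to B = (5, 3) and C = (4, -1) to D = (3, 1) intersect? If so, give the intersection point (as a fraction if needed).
No (intersection of containing lines falls outside at least one segment)

Parametrize and solve: t = 0, s = -1. At least one of these is outside [0, 1], so the segments do not intersect.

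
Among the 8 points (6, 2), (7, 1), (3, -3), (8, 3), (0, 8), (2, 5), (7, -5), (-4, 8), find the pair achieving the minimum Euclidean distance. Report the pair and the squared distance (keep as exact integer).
Pair = ((6, 2), (7, 1)); squared distance = 2

Compute all C(8, 2) = 28 pairwise squared distances (x_i − x_j)² + (y_i − y_j)². The minimum is 2, attained by the pair ((6, 2), (7, 1)).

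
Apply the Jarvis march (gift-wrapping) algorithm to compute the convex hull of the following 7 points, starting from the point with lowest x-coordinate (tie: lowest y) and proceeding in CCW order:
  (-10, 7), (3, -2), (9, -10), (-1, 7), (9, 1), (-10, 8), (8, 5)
Hull (CCW) = [(-10, 7), (9, -10), (9, 1), (8, 5), (-1, 7), (-10, 8)]

Jarvis march: at each step, from the current hull vertex p, select the next vertex q as the point such that every other point lies strictly to the left of (or on) the directed line p → q. (Equivalently: for every other point r, the cross product (q − p) × (r − p) ≥ 0.)
Starting point (lowest x, tie lowest y): (-10, 7). Wrap until returning to start. Resulting hull: (-10, 7), (9, -10), (9, 1), (8, 5), (-1, 7), (-10, 8).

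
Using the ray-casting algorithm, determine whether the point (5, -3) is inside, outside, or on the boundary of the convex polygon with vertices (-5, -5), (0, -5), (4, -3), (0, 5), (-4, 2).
The point (5, -3) lies strictly outside the polygon

Cast a horizontal ray to the right from the query point and count how many polygon edges it crosses (each edge strictly once or zero times, handled with the usual half-open convention). 
Parity of crossings → even ⇒ outside.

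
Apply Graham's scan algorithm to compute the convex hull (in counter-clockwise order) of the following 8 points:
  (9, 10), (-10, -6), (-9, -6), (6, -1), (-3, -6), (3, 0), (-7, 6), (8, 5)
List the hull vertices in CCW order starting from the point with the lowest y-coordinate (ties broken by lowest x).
Hull (CCW) = [(-10, -6), (-3, -6), (6, -1), (8, 5), (9, 10), (-7, 6)]

Graham scan procedure:
  1. Find the pivot p₀ = point with lowest y (tie → lowest x): (-10, -6).
  2. Sort the remaining points by polar angle around p₀.
  3. Walk through sorted points, maintaining a stack; pop the top while the last three entries make a non-left turn (cross product ≤ 0).
  4. Final stack is the convex hull in CCW order: (-10, -6), (-3, -6), (6, -1), (8, 5), (9, 10), (-7, 6).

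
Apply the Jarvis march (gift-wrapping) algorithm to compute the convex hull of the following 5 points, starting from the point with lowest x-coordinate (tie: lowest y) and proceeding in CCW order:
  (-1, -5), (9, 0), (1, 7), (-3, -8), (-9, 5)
Hull (CCW) = [(-9, 5), (-3, -8), (9, 0), (1, 7)]

Jarvis march: at each step, from the current hull vertex p, select the next vertex q as the point such that every other point lies strictly to the left of (or on) the directed line p → q. (Equivalently: for every other point r, the cross product (q − p) × (r − p) ≥ 0.)
Starting point (lowest x, tie lowest y): (-9, 5). Wrap until returning to start. Resulting hull: (-9, 5), (-3, -8), (9, 0), (1, 7).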